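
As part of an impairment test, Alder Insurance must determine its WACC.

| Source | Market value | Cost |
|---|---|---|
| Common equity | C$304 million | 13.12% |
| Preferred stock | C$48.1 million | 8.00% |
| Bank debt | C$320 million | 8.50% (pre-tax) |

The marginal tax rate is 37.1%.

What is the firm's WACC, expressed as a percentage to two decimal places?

9.05%

Total capital V = 304 + 48.1 + 320 = 672.1.
Equity: weight = 304/672.1 = 0.4523; cost = 13.12%.
Preferred: weight = 48.1/672.1 = 0.0716; cost = 8%.
Bank debt: weight = 320/672.1 = 0.4761; after-tax cost = 8.5% × (1 − 37.1%) = 5.3465%.
WACC = 0.4523 × 13.1200% + 0.0716 × 8.0000% + 0.4761 × 5.3465% = 9.0525%.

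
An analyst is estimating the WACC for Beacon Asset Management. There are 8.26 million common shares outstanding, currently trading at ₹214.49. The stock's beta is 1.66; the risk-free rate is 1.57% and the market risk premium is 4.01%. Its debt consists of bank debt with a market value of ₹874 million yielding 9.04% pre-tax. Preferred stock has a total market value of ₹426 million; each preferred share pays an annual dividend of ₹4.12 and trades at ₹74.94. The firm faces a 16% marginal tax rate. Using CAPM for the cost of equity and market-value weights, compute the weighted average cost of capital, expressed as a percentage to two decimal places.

Cost of equity via CAPM: Re = 1.57% + 1.66 × 4.01% = 8.2266%.
Cost of preferred: Rp = 4.12 / 74.94 = 5.4977%.
Market value of equity E = 214.49 × 8.26m = 1771.6874m.
Total capital V = 1771.6874 + 426 + 874 = 3071.6874.
Equity: weight = 1771.6874/3071.6874 = 0.5768; cost = 8.2266%.
Preferred: weight = 426/3071.6874 = 0.1387; cost = 5.4977%.
Bank debt: weight = 874/3071.6874 = 0.2845; after-tax cost = 9.04% × (1 − 16%) = 7.5936%.
WACC = 0.5768 × 8.2266% + 0.1387 × 5.4977% + 0.2845 × 7.5936% = 7.6680%.

7.67%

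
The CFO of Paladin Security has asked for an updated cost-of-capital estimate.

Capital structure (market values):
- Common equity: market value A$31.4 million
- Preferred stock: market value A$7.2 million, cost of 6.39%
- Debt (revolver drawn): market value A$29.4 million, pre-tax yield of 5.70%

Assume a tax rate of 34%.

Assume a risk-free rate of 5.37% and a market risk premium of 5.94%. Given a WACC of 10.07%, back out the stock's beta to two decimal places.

Total capital V = 31.4 + 7.2 + 29.4 = 68.
Equity weight = 31.4/68 = 0.4618.
Preferred weight = 7.2/68 = 0.1059.
Revolver drawn weight = 29.4/68 = 0.4324.
Debt contribution = 0.4324 × 5.7% × (1 − 34%) = 1.6265%.
Preferred contribution = 0.1059 × 6.39% = 0.6766%.
Required equity contribution = 10.07% − 2.3031% = 7.7669%  ⇒  Re = 16.8200%.
CAPM: 16.8200% = 5.37% + β × 5.94%  ⇒  β = 1.9276.

1.93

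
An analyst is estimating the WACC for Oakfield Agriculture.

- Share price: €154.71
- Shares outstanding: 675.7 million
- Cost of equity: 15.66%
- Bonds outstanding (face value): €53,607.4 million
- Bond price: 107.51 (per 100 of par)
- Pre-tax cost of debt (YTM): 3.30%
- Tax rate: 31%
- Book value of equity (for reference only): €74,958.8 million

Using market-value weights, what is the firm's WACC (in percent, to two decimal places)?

10.90%

Market value of equity E = 154.71 × 675.7m = 104537.547m. Market value of debt D = 53607.4m × 107.51/100 = 57633.31574m.
Total capital V = 104537.547 + 57633.31574 = 162170.86274.
Equity: weight = 104537.547/162170.86274 = 0.6446; cost = 15.66%.
Bonds outstanding: weight = 57633.31574/162170.86274 = 0.3554; after-tax cost = 3.3% × (1 − 31%) = 2.2770%.
WACC = 0.6446 × 15.6600% + 0.3554 × 2.2770% = 10.9039%.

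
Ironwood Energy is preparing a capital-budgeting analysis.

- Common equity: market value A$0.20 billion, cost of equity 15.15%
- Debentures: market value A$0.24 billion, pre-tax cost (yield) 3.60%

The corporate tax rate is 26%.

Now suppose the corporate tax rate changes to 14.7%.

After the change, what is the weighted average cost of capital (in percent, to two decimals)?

After the change:
Total capital V = 0.2 + 0.24 = 0.44.
Equity: weight = 0.2/0.44 = 0.4545; cost = 15.15%.
Debentures: weight = 0.24/0.44 = 0.5455; after-tax cost = 3.6% × (1 − 14.7%) = 3.0708%.
WACC = 0.4545 × 15.1500% + 0.5455 × 3.0708% = 8.5613%.

8.56%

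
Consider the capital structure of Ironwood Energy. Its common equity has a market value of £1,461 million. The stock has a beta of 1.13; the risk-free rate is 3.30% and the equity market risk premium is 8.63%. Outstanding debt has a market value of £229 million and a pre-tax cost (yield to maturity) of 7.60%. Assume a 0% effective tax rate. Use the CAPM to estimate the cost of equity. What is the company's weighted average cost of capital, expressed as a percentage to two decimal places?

12.31%

Cost of equity via CAPM: Re = 3.3% + 1.13 × 8.63% = 13.0519%.
Total capital V = 1461 + 229 = 1690.
Equity: weight = 1461/1690 = 0.8645; cost = 13.0519%.
Debt: weight = 229/1690 = 0.1355; after-tax cost = 7.6% × (1 − 0%) = 7.6000%.
WACC = 0.8645 × 13.0519% + 0.1355 × 7.6000% = 12.3132%.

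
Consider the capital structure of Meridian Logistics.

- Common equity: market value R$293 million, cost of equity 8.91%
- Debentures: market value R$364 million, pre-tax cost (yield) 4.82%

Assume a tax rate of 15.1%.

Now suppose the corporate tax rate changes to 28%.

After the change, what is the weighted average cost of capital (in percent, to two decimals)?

After the change:
Total capital V = 293 + 364 = 657.
Equity: weight = 293/657 = 0.4460; cost = 8.91%.
Debentures: weight = 364/657 = 0.5540; after-tax cost = 4.82% × (1 − 28%) = 3.4704%.
WACC = 0.4460 × 8.9100% + 0.5540 × 3.4704% = 5.8963%.

5.90%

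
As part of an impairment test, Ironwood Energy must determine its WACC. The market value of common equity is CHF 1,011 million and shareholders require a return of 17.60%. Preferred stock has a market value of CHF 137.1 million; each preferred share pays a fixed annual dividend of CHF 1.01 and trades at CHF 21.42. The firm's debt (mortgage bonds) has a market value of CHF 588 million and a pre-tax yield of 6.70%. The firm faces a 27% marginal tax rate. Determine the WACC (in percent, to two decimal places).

Cost of preferred: Rp = 1.01 / 21.42 = 4.7152%.
Total capital V = 1011 + 137.1 + 588 = 1736.1.
Equity: weight = 1011/1736.1 = 0.5823; cost = 17.6%.
Preferred: weight = 137.1/1736.1 = 0.0790; cost = 4.7152%.
Mortgage bonds: weight = 588/1736.1 = 0.3387; after-tax cost = 6.7% × (1 − 27%) = 4.8910%.
WACC = 0.5823 × 17.6000% + 0.0790 × 4.7152% + 0.3387 × 4.8910% = 12.2781%.

12.28%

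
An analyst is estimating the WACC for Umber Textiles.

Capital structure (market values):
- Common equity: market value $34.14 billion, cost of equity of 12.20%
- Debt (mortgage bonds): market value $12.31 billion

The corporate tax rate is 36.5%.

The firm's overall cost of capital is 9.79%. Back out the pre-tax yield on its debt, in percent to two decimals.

Total capital V = 34.14 + 12.31 = 46.45.
Equity weight = 34.14/46.45 = 0.7350.
Mortgage bonds weight = 12.31/46.45 = 0.2650.
Equity contribution = 0.7350 × 12.2% = 8.9668%.
Remaining for debt = 9.79% − 8.9668% = 0.8232%.
Rd × (1 − 36.5%) × 0.2650 = 0.8232%  ⇒  Rd = 4.8917%.

4.89%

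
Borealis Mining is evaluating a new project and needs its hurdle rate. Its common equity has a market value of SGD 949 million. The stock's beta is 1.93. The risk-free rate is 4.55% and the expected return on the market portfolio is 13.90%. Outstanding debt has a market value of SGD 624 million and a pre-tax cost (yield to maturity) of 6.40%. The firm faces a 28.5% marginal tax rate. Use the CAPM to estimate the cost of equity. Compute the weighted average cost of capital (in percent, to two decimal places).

15.45%

Market risk premium = 13.9% − 4.55% = 9.35%.
Cost of equity via CAPM: Re = 4.55% + 1.93 × 9.35% = 22.5955%.
Total capital V = 949 + 624 = 1573.
Equity: weight = 949/1573 = 0.6033; cost = 22.5955%.
Debt: weight = 624/1573 = 0.3967; after-tax cost = 6.4% × (1 − 28.5%) = 4.5760%.
WACC = 0.6033 × 22.5955% + 0.3967 × 4.5760% = 15.4473%.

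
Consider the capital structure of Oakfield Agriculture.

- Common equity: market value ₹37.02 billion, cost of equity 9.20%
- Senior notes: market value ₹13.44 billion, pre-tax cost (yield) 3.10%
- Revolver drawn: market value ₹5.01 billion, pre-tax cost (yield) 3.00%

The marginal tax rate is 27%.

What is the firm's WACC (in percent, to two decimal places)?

6.89%

Total capital V = 37.02 + 13.44 + 5.01 = 55.47.
Equity: weight = 37.02/55.47 = 0.6674; cost = 9.2%.
Senior notes: weight = 13.44/55.47 = 0.2423; after-tax cost = 3.1% × (1 − 27%) = 2.2630%.
Revolver drawn: weight = 5.01/55.47 = 0.0903; after-tax cost = 3% × (1 − 27%) = 2.1900%.
WACC = 0.6674 × 9.2000% + 0.2423 × 2.2630% + 0.0903 × 2.1900% = 6.8861%.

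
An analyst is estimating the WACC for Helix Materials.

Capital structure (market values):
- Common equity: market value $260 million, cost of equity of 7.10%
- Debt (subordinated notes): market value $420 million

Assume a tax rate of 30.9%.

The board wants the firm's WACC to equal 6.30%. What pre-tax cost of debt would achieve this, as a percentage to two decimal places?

Total capital V = 260 + 420 = 680.
Equity weight = 260/680 = 0.3824.
Subordinated notes weight = 420/680 = 0.6176.
Equity contribution = 0.3824 × 7.1% = 2.7147%.
Remaining for debt = 6.3% − 2.7147% = 3.5853%.
Rd × (1 − 30.9%) × 0.6176 = 3.5853%  ⇒  Rd = 8.4005%.

8.40%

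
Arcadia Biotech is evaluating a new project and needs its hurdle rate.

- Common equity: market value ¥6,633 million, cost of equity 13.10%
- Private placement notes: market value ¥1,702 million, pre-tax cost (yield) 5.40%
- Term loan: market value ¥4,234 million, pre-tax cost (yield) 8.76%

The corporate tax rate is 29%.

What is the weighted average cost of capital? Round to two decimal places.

Total capital V = 6633 + 1702 + 4234 = 12569.
Equity: weight = 6633/12569 = 0.5277; cost = 13.1%.
Private placement notes: weight = 1702/12569 = 0.1354; after-tax cost = 5.4% × (1 − 29%) = 3.8340%.
Term loan: weight = 4234/12569 = 0.3369; after-tax cost = 8.76% × (1 − 29%) = 6.2196%.
WACC = 0.5277 × 13.1000% + 0.1354 × 3.8340% + 0.3369 × 6.2196% = 9.5275%.

9.53%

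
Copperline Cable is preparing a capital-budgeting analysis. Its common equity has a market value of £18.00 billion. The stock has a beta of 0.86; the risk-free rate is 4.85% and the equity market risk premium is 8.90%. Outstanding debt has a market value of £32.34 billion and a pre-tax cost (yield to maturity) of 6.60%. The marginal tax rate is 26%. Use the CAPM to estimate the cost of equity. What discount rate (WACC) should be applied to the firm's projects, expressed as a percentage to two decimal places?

Cost of equity via CAPM: Re = 4.85% + 0.86 × 8.9% = 12.5040%.
Total capital V = 18 + 32.34 = 50.34.
Equity: weight = 18/50.34 = 0.3576; cost = 12.504%.
Debt: weight = 32.34/50.34 = 0.6424; after-tax cost = 6.6% × (1 − 26%) = 4.8840%.
WACC = 0.3576 × 12.5040% + 0.6424 × 4.8840% = 7.6087%.

7.61%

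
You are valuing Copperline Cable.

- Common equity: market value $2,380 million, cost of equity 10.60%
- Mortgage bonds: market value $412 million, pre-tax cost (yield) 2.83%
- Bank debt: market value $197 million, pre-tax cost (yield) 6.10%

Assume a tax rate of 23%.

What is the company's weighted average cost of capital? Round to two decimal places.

Total capital V = 2380 + 412 + 197 = 2989.
Equity: weight = 2380/2989 = 0.7963; cost = 10.6%.
Mortgage bonds: weight = 412/2989 = 0.1378; after-tax cost = 2.83% × (1 − 23%) = 2.1791%.
Bank debt: weight = 197/2989 = 0.0659; after-tax cost = 6.1% × (1 − 23%) = 4.6970%.
WACC = 0.7963 × 10.6000% + 0.1378 × 2.1791% + 0.0659 × 4.6970% = 9.0502%.

9.05%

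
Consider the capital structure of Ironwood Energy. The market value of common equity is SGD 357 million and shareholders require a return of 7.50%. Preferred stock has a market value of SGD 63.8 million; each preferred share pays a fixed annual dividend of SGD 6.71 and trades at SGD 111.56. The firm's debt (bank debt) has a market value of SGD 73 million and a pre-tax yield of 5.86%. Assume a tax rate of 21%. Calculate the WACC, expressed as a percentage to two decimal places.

6.88%

Cost of preferred: Rp = 6.71 / 111.56 = 6.0147%.
Total capital V = 357 + 63.8 + 73 = 493.8.
Equity: weight = 357/493.8 = 0.7230; cost = 7.5%.
Preferred: weight = 63.8/493.8 = 0.1292; cost = 6.0147%.
Bank debt: weight = 73/493.8 = 0.1478; after-tax cost = 5.86% × (1 − 21%) = 4.6294%.
WACC = 0.7230 × 7.5000% + 0.1292 × 6.0147% + 0.1478 × 4.6294% = 6.8837%.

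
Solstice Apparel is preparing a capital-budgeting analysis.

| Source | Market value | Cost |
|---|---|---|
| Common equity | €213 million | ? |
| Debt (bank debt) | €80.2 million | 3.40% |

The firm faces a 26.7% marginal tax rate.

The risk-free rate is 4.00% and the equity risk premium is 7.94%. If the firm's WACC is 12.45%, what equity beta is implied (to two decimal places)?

Total capital V = 213 + 80.2 = 293.2.
Equity weight = 213/293.2 = 0.7265.
Bank debt weight = 80.2/293.2 = 0.2735.
Debt contribution = 0.2735 × 3.4% × (1 − 26.7%) = 0.6817%.
Required equity contribution = 12.45% − 0.6817% = 11.7683%  ⇒  Re = 16.1994%.
CAPM: 16.1994% = 4.0% + β × 7.94%  ⇒  β = 1.5364.

1.54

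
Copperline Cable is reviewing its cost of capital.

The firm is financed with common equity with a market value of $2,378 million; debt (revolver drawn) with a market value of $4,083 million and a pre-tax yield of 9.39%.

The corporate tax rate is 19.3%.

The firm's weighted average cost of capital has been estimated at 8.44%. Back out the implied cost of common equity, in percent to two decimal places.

Total capital V = 2378 + 4083 = 6461.
Equity weight = 2378/6461 = 0.3681.
Revolver drawn weight = 4083/6461 = 0.6319.
Debt contribution = 0.6319 × 9.39% × (1 − 19.3%) = 4.7887%.
Required equity contribution = 8.44% − 4.7887% = 3.6513%.
Re = 3.6513% / 0.3681 = 9.9205%.

9.92%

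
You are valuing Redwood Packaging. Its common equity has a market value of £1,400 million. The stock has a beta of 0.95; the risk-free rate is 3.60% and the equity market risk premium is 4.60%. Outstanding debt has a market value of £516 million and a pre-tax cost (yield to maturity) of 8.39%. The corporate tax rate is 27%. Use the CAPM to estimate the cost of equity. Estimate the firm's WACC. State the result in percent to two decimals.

Cost of equity via CAPM: Re = 3.6% + 0.95 × 4.6% = 7.9700%.
Total capital V = 1400 + 516 = 1916.
Equity: weight = 1400/1916 = 0.7307; cost = 7.97%.
Debt: weight = 516/1916 = 0.2693; after-tax cost = 8.39% × (1 − 27%) = 6.1247%.
WACC = 0.7307 × 7.9700% + 0.2693 × 6.1247% = 7.4730%.

7.47%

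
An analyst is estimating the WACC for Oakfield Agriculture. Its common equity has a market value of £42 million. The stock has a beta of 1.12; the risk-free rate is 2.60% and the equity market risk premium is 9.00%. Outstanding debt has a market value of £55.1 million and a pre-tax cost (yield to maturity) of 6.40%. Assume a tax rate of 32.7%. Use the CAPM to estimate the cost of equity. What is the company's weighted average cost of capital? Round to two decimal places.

Cost of equity via CAPM: Re = 2.6% + 1.12 × 9.0% = 12.6800%.
Total capital V = 42 + 55.1 = 97.1.
Equity: weight = 42/97.1 = 0.4325; cost = 12.68%.
Debt: weight = 55.1/97.1 = 0.5675; after-tax cost = 6.4% × (1 − 32.7%) = 4.3072%.
WACC = 0.4325 × 12.6800% + 0.5675 × 4.3072% = 7.9288%.

7.93%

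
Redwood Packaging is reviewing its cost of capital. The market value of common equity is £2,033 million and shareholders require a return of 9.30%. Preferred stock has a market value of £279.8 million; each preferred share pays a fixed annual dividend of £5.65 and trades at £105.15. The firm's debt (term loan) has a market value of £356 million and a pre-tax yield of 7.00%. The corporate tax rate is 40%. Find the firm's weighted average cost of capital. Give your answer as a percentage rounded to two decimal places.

Cost of preferred: Rp = 5.65 / 105.15 = 5.3733%.
Total capital V = 2033 + 279.8 + 356 = 2668.8.
Equity: weight = 2033/2668.8 = 0.7618; cost = 9.3%.
Preferred: weight = 279.8/2668.8 = 0.1048; cost = 5.3733%.
Term loan: weight = 356/2668.8 = 0.1334; after-tax cost = 7% × (1 − 40%) = 4.2000%.
WACC = 0.7618 × 9.3000% + 0.1048 × 5.3733% + 0.1334 × 4.2000% = 8.2080%.

8.21%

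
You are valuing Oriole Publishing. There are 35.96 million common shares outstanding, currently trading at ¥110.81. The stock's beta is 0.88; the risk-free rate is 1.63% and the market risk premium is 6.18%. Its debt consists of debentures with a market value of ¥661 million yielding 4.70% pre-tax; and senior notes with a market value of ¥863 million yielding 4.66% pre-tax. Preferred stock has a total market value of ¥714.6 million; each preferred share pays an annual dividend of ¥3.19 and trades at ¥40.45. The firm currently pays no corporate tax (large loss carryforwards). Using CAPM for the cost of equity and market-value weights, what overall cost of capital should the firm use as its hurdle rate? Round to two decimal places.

Cost of equity via CAPM: Re = 1.63% + 0.88 × 6.18% = 7.0684%.
Cost of preferred: Rp = 3.19 / 40.45 = 7.8863%.
Market value of equity E = 110.81 × 35.96m = 3984.7276m.
Total capital V = 3984.7276 + 714.6 + 661 + 863 = 6223.3276.
Equity: weight = 3984.7276/6223.3276 = 0.6403; cost = 7.0684%.
Preferred: weight = 714.6/6223.3276 = 0.1148; cost = 7.8863%.
Debentures: weight = 661/6223.3276 = 0.1062; after-tax cost = 4.7% × (1 − 0%) = 4.7000%.
Senior notes: weight = 863/6223.3276 = 0.1387; after-tax cost = 4.66% × (1 − 0%) = 4.6600%.
WACC = 0.6403 × 7.0684% + 0.1148 × 7.8863% + 0.1062 × 4.7000% + 0.1387 × 4.6600% = 6.5768%.

6.58%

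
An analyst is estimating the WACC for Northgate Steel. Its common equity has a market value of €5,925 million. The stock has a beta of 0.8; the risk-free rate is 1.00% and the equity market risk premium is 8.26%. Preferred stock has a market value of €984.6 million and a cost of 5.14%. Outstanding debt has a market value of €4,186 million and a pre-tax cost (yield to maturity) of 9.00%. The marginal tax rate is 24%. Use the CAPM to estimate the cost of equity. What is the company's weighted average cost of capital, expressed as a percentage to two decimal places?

Cost of equity via CAPM: Re = 1.0% + 0.8 × 8.26% = 7.6080%.
Total capital V = 5925 + 984.6 + 4186 = 11095.6.
Equity: weight = 5925/11095.6 = 0.5340; cost = 7.608%.
Preferred: weight = 984.6/11095.6 = 0.0887; cost = 5.14%.
Debt: weight = 4186/11095.6 = 0.3773; after-tax cost = 9% × (1 − 24%) = 6.8400%.
WACC = 0.5340 × 7.6080% + 0.0887 × 5.1400% + 0.3773 × 6.8400% = 7.0993%.

7.10%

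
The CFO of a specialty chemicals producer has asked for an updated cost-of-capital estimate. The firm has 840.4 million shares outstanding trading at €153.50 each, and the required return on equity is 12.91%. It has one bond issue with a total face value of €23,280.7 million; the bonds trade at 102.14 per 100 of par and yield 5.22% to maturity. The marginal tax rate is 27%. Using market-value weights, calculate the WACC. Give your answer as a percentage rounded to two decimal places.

11.49%

Market value of equity E = 153.5 × 840.4m = 129001.4m. Market value of debt D = 23280.7m × 102.14/100 = 23778.90698m.
Total capital V = 129001.4 + 23778.90698 = 152780.30698.
Equity: weight = 129001.4/152780.30698 = 0.8444; cost = 12.91%.
Bonds outstanding: weight = 23778.90698/152780.30698 = 0.1556; after-tax cost = 5.22% × (1 − 27%) = 3.8106%.
WACC = 0.8444 × 12.9100% + 0.1556 × 3.8106% = 11.4938%.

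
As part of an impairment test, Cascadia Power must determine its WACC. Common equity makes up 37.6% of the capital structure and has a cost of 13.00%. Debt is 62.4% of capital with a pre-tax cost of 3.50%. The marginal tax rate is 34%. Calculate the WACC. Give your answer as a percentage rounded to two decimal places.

After-tax cost of debt = 3.5% × (1 − 34%) = 2.3100%.
WACC = 0.376 × 13.0000% + 0.624 × 2.3100% = 6.3294%.

6.33%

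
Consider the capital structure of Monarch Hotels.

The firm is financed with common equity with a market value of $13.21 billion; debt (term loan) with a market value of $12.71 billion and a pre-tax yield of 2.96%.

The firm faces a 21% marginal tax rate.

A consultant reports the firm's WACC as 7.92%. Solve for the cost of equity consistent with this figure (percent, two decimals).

13.29%

Total capital V = 13.21 + 12.71 = 25.92.
Equity weight = 13.21/25.92 = 0.5096.
Term loan weight = 12.71/25.92 = 0.4904.
Debt contribution = 0.4904 × 2.96% × (1 − 21%) = 1.1466%.
Required equity contribution = 7.92% − 1.1466% = 6.7734%.
Re = 6.7734% / 0.5096 = 13.2903%.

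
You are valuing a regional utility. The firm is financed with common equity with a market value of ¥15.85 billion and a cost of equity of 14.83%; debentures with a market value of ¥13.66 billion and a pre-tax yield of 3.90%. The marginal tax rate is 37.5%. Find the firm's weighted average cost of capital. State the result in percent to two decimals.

9.09%

Total capital V = 15.85 + 13.66 = 29.51.
Equity: weight = 15.85/29.51 = 0.5371; cost = 14.83%.
Debentures: weight = 13.66/29.51 = 0.4629; after-tax cost = 3.9% × (1 − 37.5%) = 2.4375%.
WACC = 0.5371 × 14.8300% + 0.4629 × 2.4375% = 9.0936%.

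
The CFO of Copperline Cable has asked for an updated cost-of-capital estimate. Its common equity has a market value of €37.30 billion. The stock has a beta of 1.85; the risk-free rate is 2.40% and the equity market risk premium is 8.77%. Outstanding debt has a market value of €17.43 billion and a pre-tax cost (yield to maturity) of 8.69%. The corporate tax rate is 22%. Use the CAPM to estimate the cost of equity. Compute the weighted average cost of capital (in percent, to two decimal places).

Cost of equity via CAPM: Re = 2.4% + 1.85 × 8.77% = 18.6245%.
Total capital V = 37.3 + 17.43 = 54.73.
Equity: weight = 37.3/54.73 = 0.6815; cost = 18.6245%.
Debt: weight = 17.43/54.73 = 0.3185; after-tax cost = 8.69% × (1 − 22%) = 6.7782%.
WACC = 0.6815 × 18.6245% + 0.3185 × 6.7782% = 14.8518%.

14.85%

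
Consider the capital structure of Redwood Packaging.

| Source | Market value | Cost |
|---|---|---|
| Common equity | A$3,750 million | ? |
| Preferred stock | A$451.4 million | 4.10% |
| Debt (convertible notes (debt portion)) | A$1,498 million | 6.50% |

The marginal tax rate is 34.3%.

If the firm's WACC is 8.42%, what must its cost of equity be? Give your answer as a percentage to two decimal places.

Total capital V = 3750 + 451.4 + 1498 = 5699.4.
Equity weight = 3750/5699.4 = 0.6580.
Preferred weight = 451.4/5699.4 = 0.0792.
Convertible notes (debt portion) weight = 1498/5699.4 = 0.2628.
Debt contribution = 0.2628 × 6.5% × (1 − 34.3%) = 1.1224%.
Preferred contribution = 0.0792 × 4.1% = 0.3247%.
Required equity contribution = 8.42% − 1.4472% = 6.9728%.
Re = 6.9728% / 0.6580 = 10.5976%.

10.60%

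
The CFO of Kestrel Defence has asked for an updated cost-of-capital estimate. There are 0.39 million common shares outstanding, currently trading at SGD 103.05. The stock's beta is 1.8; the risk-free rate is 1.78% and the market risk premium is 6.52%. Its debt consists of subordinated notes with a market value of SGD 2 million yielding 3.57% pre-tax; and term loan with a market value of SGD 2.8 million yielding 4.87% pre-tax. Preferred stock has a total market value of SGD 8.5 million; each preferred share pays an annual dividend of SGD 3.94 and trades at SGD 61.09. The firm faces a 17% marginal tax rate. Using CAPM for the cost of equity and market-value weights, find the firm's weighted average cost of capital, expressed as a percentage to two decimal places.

11.50%

Cost of equity via CAPM: Re = 1.78% + 1.8 × 6.52% = 13.5160%.
Cost of preferred: Rp = 3.94 / 61.09 = 6.4495%.
Market value of equity E = 103.05 × 0.39m = 40.1895m.
Total capital V = 40.1895 + 8.5 + 2 + 2.8 = 53.4895.
Equity: weight = 40.1895/53.4895 = 0.7514; cost = 13.516%.
Preferred: weight = 8.5/53.4895 = 0.1589; cost = 6.4495%.
Subordinated notes: weight = 2/53.4895 = 0.0374; after-tax cost = 3.57% × (1 − 17%) = 2.9631%.
Term loan: weight = 2.8/53.4895 = 0.0523; after-tax cost = 4.87% × (1 − 17%) = 4.0421%.
WACC = 0.7514 × 13.5160% + 0.1589 × 6.4495% + 0.0374 × 2.9631% + 0.0523 × 4.0421% = 11.5026%.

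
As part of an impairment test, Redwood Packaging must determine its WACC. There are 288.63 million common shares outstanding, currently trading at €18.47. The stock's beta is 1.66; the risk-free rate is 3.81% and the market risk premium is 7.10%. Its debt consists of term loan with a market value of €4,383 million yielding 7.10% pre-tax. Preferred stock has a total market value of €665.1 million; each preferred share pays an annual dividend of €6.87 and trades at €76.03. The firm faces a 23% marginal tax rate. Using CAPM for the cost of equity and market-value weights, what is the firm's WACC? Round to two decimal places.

10.90%

Cost of equity via CAPM: Re = 3.81% + 1.66 × 7.1% = 15.5960%.
Cost of preferred: Rp = 6.87 / 76.03 = 9.0359%.
Market value of equity E = 18.47 × 288.63m = 5330.9961m.
Total capital V = 5330.9961 + 665.1 + 4383 = 10379.0961.
Equity: weight = 5330.9961/10379.0961 = 0.5136; cost = 15.596%.
Preferred: weight = 665.1/10379.0961 = 0.0641; cost = 9.0359%.
Term loan: weight = 4383/10379.0961 = 0.4223; after-tax cost = 7.1% × (1 − 23%) = 5.4670%.
WACC = 0.5136 × 15.5960% + 0.0641 × 9.0359% + 0.4223 × 5.4670% = 10.8982%.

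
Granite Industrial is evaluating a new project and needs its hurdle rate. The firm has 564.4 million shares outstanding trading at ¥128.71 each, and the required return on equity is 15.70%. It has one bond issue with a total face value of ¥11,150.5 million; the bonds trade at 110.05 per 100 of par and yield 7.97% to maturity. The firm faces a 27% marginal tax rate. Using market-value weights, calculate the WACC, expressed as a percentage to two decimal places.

Market value of equity E = 128.71 × 564.4m = 72643.924m. Market value of debt D = 11150.5m × 110.05/100 = 12271.12525m.
Total capital V = 72643.924 + 12271.12525 = 84915.04925.
Equity: weight = 72643.924/84915.04925 = 0.8555; cost = 15.7%.
Bonds outstanding: weight = 12271.12525/84915.04925 = 0.1445; after-tax cost = 7.97% × (1 − 27%) = 5.8181%.
WACC = 0.8555 × 15.7000% + 0.1445 × 5.8181% = 14.2720%.

14.27%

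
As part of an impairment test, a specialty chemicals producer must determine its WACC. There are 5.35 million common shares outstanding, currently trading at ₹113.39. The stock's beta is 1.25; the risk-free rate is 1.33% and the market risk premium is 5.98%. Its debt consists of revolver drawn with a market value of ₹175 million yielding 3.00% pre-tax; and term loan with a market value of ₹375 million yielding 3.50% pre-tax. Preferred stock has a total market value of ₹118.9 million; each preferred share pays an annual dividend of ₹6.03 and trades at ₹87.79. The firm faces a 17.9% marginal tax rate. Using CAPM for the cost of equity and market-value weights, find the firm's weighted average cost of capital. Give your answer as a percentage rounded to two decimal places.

Cost of equity via CAPM: Re = 1.33% + 1.25 × 5.98% = 8.8050%.
Cost of preferred: Rp = 6.03 / 87.79 = 6.8687%.
Market value of equity E = 113.39 × 5.35m = 606.6365m.
Total capital V = 606.6365 + 118.9 + 175 + 375 = 1275.5365.
Equity: weight = 606.6365/1275.5365 = 0.4756; cost = 8.805%.
Preferred: weight = 118.9/1275.5365 = 0.0932; cost = 6.8687%.
Revolver drawn: weight = 175/1275.5365 = 0.1372; after-tax cost = 3% × (1 − 17.9%) = 2.4630%.
Term loan: weight = 375/1275.5365 = 0.2940; after-tax cost = 3.5% × (1 − 17.9%) = 2.8735%.
WACC = 0.4756 × 8.8050% + 0.0932 × 6.8687% + 0.1372 × 2.4630% + 0.2940 × 2.8735% = 6.0106%.

6.01%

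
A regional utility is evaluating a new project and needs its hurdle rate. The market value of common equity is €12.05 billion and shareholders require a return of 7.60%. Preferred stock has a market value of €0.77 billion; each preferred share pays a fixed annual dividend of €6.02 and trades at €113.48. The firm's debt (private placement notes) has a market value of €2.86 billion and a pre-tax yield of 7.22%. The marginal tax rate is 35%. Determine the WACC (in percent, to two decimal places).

6.96%

Cost of preferred: Rp = 6.02 / 113.48 = 5.3049%.
Total capital V = 12.05 + 0.77 + 2.86 = 15.68.
Equity: weight = 12.05/15.68 = 0.7685; cost = 7.6%.
Preferred: weight = 0.77/15.68 = 0.0491; cost = 5.3049%.
Private placement notes: weight = 2.86/15.68 = 0.1824; after-tax cost = 7.22% × (1 − 35%) = 4.6930%.
WACC = 0.7685 × 7.6000% + 0.0491 × 5.3049% + 0.1824 × 4.6930% = 6.9571%.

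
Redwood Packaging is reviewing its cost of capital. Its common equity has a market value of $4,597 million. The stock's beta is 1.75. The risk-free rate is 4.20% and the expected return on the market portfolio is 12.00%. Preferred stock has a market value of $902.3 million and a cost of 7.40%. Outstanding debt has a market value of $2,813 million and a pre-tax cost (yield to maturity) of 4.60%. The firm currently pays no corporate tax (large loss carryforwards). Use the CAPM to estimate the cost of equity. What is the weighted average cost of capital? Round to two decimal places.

Market risk premium = 12.0% − 4.2% = 7.8%.
Cost of equity via CAPM: Re = 4.2% + 1.75 × 7.8% = 17.8500%.
Total capital V = 4597 + 902.3 + 2813 = 8312.3.
Equity: weight = 4597/8312.3 = 0.5530; cost = 17.85%.
Preferred: weight = 902.3/8312.3 = 0.1085; cost = 7.4%.
Debt: weight = 2813/8312.3 = 0.3384; after-tax cost = 4.6% × (1 − 0%) = 4.6000%.
WACC = 0.5530 × 17.8500% + 0.1085 × 7.4000% + 0.3384 × 4.6000% = 12.2317%.

12.23%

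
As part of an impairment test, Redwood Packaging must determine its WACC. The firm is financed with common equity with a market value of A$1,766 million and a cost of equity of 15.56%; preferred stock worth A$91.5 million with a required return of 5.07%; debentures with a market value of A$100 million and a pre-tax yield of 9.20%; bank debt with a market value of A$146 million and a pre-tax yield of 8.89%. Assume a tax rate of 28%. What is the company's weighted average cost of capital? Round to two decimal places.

14.04%

Total capital V = 1766 + 91.5 + 100 + 146 = 2103.5.
Equity: weight = 1766/2103.5 = 0.8396; cost = 15.56%.
Preferred: weight = 91.5/2103.5 = 0.0435; cost = 5.07%.
Debentures: weight = 100/2103.5 = 0.0475; after-tax cost = 9.2% × (1 − 28%) = 6.6240%.
Bank debt: weight = 146/2103.5 = 0.0694; after-tax cost = 8.89% × (1 − 28%) = 6.4008%.
WACC = 0.8396 × 15.5600% + 0.0435 × 5.0700% + 0.0475 × 6.6240% + 0.0694 × 6.4008% = 14.0432%.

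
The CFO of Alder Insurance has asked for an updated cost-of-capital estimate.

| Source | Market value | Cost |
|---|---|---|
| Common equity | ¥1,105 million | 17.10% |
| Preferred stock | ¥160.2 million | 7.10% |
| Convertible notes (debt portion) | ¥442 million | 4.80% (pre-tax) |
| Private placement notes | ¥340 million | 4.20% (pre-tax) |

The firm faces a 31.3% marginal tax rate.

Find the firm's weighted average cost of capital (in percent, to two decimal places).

Total capital V = 1105 + 160.2 + 442 + 340 = 2047.2.
Equity: weight = 1105/2047.2 = 0.5398; cost = 17.1%.
Preferred: weight = 160.2/2047.2 = 0.0783; cost = 7.1%.
Convertible notes (debt portion): weight = 442/2047.2 = 0.2159; after-tax cost = 4.8% × (1 − 31.3%) = 3.2976%.
Private placement notes: weight = 340/2047.2 = 0.1661; after-tax cost = 4.2% × (1 − 31.3%) = 2.8854%.
WACC = 0.5398 × 17.1000% + 0.0783 × 7.1000% + 0.2159 × 3.2976% + 0.1661 × 2.8854% = 10.9767%.

10.98%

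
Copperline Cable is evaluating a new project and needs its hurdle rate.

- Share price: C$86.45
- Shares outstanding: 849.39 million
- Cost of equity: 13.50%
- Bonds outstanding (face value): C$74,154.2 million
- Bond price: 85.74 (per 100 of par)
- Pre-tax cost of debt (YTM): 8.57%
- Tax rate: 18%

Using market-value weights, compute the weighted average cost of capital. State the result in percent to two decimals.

10.50%

Market value of equity E = 86.45 × 849.39m = 73429.7655m. Market value of debt D = 74154.2m × 85.74/100 = 63579.81108m.
Total capital V = 73429.7655 + 63579.81108 = 137009.57658.
Equity: weight = 73429.7655/137009.57658 = 0.5359; cost = 13.5%.
Bonds outstanding: weight = 63579.81108/137009.57658 = 0.4641; after-tax cost = 8.57% × (1 − 18%) = 7.0274%.
WACC = 0.5359 × 13.5000% + 0.4641 × 7.0274% = 10.4964%.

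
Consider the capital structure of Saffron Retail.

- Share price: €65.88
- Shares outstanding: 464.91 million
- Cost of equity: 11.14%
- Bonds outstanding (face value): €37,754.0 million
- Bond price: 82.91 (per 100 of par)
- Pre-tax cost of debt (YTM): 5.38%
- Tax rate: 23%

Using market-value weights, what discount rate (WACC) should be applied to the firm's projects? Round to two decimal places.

7.60%

Market value of equity E = 65.88 × 464.91m = 30628.2708m. Market value of debt D = 37754m × 82.91/100 = 31301.8414m.
Total capital V = 30628.2708 + 31301.8414 = 61930.1122.
Equity: weight = 30628.2708/61930.1122 = 0.4946; cost = 11.14%.
Bonds outstanding: weight = 31301.8414/61930.1122 = 0.5054; after-tax cost = 5.38% × (1 − 23%) = 4.1426%.
WACC = 0.4946 × 11.1400% + 0.5054 × 4.1426% = 7.6032%.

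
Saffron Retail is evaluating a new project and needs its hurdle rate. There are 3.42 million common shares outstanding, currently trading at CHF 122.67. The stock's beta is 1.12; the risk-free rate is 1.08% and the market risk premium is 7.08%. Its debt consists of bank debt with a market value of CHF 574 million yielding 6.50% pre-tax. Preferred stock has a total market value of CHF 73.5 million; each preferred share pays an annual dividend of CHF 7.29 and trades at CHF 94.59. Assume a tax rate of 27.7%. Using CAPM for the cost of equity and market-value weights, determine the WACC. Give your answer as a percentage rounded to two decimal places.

6.60%

Cost of equity via CAPM: Re = 1.08% + 1.12 × 7.08% = 9.0096%.
Cost of preferred: Rp = 7.29 / 94.59 = 7.7069%.
Market value of equity E = 122.67 × 3.42m = 419.5314m.
Total capital V = 419.5314 + 73.5 + 574 = 1067.0314.
Equity: weight = 419.5314/1067.0314 = 0.3932; cost = 9.0096%.
Preferred: weight = 73.5/1067.0314 = 0.0689; cost = 7.7069%.
Bank debt: weight = 574/1067.0314 = 0.5379; after-tax cost = 6.5% × (1 − 27.7%) = 4.6995%.
WACC = 0.3932 × 9.0096% + 0.0689 × 7.7069% + 0.5379 × 4.6995% = 6.6013%.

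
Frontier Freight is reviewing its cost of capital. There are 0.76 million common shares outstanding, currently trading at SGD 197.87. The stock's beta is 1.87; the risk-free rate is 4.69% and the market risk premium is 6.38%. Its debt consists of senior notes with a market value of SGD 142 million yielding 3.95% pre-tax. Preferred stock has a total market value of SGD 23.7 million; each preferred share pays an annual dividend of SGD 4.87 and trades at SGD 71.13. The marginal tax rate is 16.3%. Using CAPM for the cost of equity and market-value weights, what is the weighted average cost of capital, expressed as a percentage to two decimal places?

Cost of equity via CAPM: Re = 4.69% + 1.87 × 6.38% = 16.6206%.
Cost of preferred: Rp = 4.87 / 71.13 = 6.8466%.
Market value of equity E = 197.87 × 0.76m = 150.3812m.
Total capital V = 150.3812 + 23.7 + 142 = 316.0812.
Equity: weight = 150.3812/316.0812 = 0.4758; cost = 16.6206%.
Preferred: weight = 23.7/316.0812 = 0.0750; cost = 6.8466%.
Senior notes: weight = 142/316.0812 = 0.4493; after-tax cost = 3.95% × (1 − 16.3%) = 3.3062%.
WACC = 0.4758 × 16.6206% + 0.0750 × 6.8466% + 0.4493 × 3.3062% = 9.9062%.

9.91%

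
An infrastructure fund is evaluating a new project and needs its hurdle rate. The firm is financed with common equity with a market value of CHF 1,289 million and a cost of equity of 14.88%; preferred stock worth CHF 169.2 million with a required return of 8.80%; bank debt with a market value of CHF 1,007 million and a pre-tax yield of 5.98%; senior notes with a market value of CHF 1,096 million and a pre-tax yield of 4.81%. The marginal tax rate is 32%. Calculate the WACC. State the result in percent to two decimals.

Total capital V = 1289 + 169.2 + 1007 + 1096 = 3561.2.
Equity: weight = 1289/3561.2 = 0.3620; cost = 14.88%.
Preferred: weight = 169.2/3561.2 = 0.0475; cost = 8.8%.
Bank debt: weight = 1007/3561.2 = 0.2828; after-tax cost = 5.98% × (1 − 32%) = 4.0664%.
Senior notes: weight = 1096/3561.2 = 0.3078; after-tax cost = 4.81% × (1 − 32%) = 3.2708%.
WACC = 0.3620 × 14.8800% + 0.0475 × 8.8000% + 0.2828 × 4.0664% + 0.3078 × 3.2708% = 7.9605%.

7.96%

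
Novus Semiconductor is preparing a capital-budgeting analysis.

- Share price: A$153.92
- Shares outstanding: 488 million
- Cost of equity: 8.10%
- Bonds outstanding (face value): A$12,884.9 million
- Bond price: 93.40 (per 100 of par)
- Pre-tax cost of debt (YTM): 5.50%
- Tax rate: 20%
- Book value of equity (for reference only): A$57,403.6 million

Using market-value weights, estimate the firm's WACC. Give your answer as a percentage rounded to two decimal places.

7.59%

Market value of equity E = 153.92 × 488m = 75112.96m. Market value of debt D = 12884.9m × 93.4/100 = 12034.4966m.
Total capital V = 75112.96 + 12034.4966 = 87147.4566.
Equity: weight = 75112.96/87147.4566 = 0.8619; cost = 8.1%.
Bonds outstanding: weight = 12034.4966/87147.4566 = 0.1381; after-tax cost = 5.5% × (1 − 20%) = 4.4000%.
WACC = 0.8619 × 8.1000% + 0.1381 × 4.4000% = 7.5891%.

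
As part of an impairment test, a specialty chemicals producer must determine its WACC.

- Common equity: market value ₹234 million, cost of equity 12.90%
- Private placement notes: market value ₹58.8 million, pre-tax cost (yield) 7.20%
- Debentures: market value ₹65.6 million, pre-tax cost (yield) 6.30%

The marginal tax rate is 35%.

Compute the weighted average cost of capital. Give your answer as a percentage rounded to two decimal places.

Total capital V = 234 + 58.8 + 65.6 = 358.4.
Equity: weight = 234/358.4 = 0.6529; cost = 12.9%.
Private placement notes: weight = 58.8/358.4 = 0.1641; after-tax cost = 7.2% × (1 − 35%) = 4.6800%.
Debentures: weight = 65.6/358.4 = 0.1830; after-tax cost = 6.3% × (1 − 35%) = 4.0950%.
WACC = 0.6529 × 12.9000% + 0.1641 × 4.6800% + 0.1830 × 4.0950% = 9.9398%.

9.94%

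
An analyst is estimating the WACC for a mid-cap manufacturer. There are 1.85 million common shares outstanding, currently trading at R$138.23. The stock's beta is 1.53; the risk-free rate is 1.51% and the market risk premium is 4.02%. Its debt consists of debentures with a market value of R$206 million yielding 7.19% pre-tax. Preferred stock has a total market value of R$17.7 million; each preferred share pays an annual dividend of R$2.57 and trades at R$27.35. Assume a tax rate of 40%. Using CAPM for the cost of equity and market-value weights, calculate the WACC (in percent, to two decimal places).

Cost of equity via CAPM: Re = 1.51% + 1.53 × 4.02% = 7.6606%.
Cost of preferred: Rp = 2.57 / 27.35 = 9.3967%.
Market value of equity E = 138.23 × 1.85m = 255.7255m.
Total capital V = 255.7255 + 17.7 + 206 = 479.4255.
Equity: weight = 255.7255/479.4255 = 0.5334; cost = 7.6606%.
Preferred: weight = 17.7/479.4255 = 0.0369; cost = 9.3967%.
Debentures: weight = 206/479.4255 = 0.4297; after-tax cost = 7.19% × (1 − 40%) = 4.3140%.
WACC = 0.5334 × 7.6606% + 0.0369 × 9.3967% + 0.4297 × 4.3140% = 6.2867%.

6.29%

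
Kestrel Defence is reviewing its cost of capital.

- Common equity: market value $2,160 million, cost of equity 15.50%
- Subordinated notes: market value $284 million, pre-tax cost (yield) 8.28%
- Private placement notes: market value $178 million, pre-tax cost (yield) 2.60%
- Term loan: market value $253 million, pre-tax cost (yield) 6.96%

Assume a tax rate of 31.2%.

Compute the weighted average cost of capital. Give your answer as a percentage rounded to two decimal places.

12.74%

Total capital V = 2160 + 284 + 178 + 253 = 2875.
Equity: weight = 2160/2875 = 0.7513; cost = 15.5%.
Subordinated notes: weight = 284/2875 = 0.0988; after-tax cost = 8.28% × (1 − 31.2%) = 5.6966%.
Private placement notes: weight = 178/2875 = 0.0619; after-tax cost = 2.6% × (1 − 31.2%) = 1.7888%.
Term loan: weight = 253/2875 = 0.0880; after-tax cost = 6.96% × (1 − 31.2%) = 4.7885%.
WACC = 0.7513 × 15.5000% + 0.0988 × 5.6966% + 0.0619 × 1.7888% + 0.0880 × 4.7885% = 12.7401%.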